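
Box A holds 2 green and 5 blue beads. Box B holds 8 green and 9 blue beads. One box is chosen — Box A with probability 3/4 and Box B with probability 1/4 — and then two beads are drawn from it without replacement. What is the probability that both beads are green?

83/952

From Box A: P(both green) = (2/7)(1/6) = 1/21.
From Box B: P(both green) = (8/17)(7/16) = 7/34.
Total probability = (3/4)(1/21) + (1/4)(7/34) = 83/952.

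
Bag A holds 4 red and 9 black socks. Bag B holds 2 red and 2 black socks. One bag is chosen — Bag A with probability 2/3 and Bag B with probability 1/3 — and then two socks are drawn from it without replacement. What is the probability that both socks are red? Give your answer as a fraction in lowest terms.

From Bag A: P(both red) = (4/13)(3/12) = 1/13.
From Bag B: P(both red) = (2/4)(1/3) = 1/6.
Total probability = (2/3)(1/13) + (1/3)(1/6) = 25/234.

25/234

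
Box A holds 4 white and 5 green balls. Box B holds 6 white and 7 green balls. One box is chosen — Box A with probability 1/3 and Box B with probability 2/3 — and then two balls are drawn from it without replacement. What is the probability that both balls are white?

From Box A: P(both white) = (4/9)(3/8) = 1/6.
From Box B: P(both white) = (6/13)(5/12) = 5/26.
Total probability = (1/3)(1/6) + (2/3)(5/26) = 43/234.

43/234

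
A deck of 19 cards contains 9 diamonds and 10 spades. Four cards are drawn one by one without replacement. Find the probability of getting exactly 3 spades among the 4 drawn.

90/323

One ordering (spades drawn first) has probability 10/19 × 9/18 × 8/17 × 9/16 = 6480/93024 = 45/646.
There are C(4,3) = 4 such orderings, each equally likely, so P = 4 × 45/646 = 90/323.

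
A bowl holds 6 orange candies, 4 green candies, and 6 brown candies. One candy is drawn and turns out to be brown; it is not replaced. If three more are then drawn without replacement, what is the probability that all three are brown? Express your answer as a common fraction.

With the first candy removed, 5 brown remain out of 15.
P = 5/15 × 4/14 × 3/13 = 60/2730 = 2/91.

2/91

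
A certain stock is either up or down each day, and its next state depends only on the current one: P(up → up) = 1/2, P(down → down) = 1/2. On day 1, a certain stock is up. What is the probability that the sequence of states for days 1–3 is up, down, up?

Day 1 is given. For each transition, use the conditional probability from the current state:
P(down | up) = 1/2; P(up | down) = 1/2.
P = 1/2 × 1/2 = 1/4.

1/4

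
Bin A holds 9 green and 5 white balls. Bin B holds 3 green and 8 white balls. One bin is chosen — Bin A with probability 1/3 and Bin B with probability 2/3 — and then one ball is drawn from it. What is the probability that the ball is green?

From Bin A: P(green) = 9/14.
From Bin B: P(green) = 3/11.
Total probability = (1/3)(9/14) + (2/3)(3/11) = 61/154.

61/154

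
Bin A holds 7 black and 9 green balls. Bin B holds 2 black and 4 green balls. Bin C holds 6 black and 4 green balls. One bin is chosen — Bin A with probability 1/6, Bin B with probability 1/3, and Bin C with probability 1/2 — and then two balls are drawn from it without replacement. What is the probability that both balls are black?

157/720

From Bin A: P(both black) = (7/16)(6/15) = 7/40.
From Bin B: P(both black) = (2/6)(1/5) = 1/15.
From Bin C: P(both black) = (6/10)(5/9) = 1/3.
Total probability = (1/6)(7/40) + (1/3)(1/15) + (1/2)(1/3) = 157/720.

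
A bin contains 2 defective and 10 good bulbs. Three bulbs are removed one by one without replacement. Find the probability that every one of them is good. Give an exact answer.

6/11

P(all good) = 10/12 × 9/11 × 8/10 = 720/1320 = 6/11.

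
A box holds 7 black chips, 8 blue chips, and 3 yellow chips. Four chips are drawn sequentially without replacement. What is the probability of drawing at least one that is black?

91/102

P(no black) = 11/18 × 10/17 × 9/16 × 8/15 = 7920/73440 = 11/102.
P(at least one) = 1 − 11/102 = 91/102.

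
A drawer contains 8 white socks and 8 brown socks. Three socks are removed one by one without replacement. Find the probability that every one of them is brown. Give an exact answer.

1/10

P(every draw is brown) = 8/16 × 7/15 × 6/14 = 336/3360 = 1/10.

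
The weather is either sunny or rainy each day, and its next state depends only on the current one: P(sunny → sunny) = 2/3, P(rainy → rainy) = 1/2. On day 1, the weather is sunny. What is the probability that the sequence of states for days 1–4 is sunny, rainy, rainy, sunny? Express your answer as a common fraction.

Day 1 is given. For each transition, use the conditional probability from the current state:
P(rainy | sunny) = 1/3; P(rainy | rainy) = 1/2; P(sunny | rainy) = 1/2.
P = 1/3 × 1/2 × 1/2 = 1/12.

1/12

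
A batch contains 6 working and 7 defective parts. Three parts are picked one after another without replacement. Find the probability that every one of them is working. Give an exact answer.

P = 6/13 × 5/12 × 4/11 = 120/1716 = 10/143.

10/143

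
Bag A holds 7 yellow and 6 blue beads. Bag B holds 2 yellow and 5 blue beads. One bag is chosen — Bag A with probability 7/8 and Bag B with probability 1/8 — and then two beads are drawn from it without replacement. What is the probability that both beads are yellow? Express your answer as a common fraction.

1055/4368

From Bag A: P(both yellow) = (7/13)(6/12) = 7/26.
From Bag B: P(both yellow) = (2/7)(1/6) = 1/21.
Total probability = (7/8)(7/26) + (1/8)(1/21) = 1055/4368.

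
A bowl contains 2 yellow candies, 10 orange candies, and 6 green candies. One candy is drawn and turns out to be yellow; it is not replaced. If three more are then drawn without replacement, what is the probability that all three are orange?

3/17

After the first draw, 10 of the remaining 17 candies are orange.
P = 10/17 × 9/16 × 8/15 = 720/4080 = 3/17.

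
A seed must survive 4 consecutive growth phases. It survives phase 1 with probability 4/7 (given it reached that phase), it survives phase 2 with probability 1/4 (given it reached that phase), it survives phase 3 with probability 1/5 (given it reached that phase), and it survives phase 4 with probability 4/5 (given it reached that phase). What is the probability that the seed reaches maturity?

4/175

Multiplying along the chain,
P = 4/7 × 1/4 × 1/5 × 4/5 = 16/700 = 4/175.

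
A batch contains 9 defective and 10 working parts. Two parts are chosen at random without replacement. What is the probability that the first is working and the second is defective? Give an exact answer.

5/19

Each draw changes the counts, so multiply the conditional probabilities along the sequence:
P = 10/19 × 9/18 = 90/342 = 5/19.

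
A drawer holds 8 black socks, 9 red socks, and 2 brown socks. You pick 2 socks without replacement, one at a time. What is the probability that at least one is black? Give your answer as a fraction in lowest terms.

116/171

P(no black) = 11/19 × 10/18 = 110/342 = 55/171.
P(at least one) = 1 − 55/171 = 116/171.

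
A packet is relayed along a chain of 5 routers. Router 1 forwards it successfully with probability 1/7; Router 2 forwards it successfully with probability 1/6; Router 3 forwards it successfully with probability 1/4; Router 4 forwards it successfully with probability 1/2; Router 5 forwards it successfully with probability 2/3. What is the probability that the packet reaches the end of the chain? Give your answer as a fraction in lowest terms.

Multiplying along the chain,
P = 1/7 × 1/6 × 1/4 × 1/2 × 2/3 = 2/1008 = 1/504.

1/504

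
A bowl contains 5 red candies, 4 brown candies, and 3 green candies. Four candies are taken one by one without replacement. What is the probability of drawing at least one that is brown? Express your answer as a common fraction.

85/99

P(no brown) = 8/12 × 7/11 × 6/10 × 5/9 = 1680/11880 = 14/99.
P(at least one) = 1 − 14/99 = 85/99.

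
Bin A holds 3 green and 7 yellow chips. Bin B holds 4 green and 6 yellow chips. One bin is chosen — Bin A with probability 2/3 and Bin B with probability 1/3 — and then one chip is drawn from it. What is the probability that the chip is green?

From Bin A: P(green) = 3/10.
From Bin B: P(green) = 4/10.
Total probability = (2/3)(3/10) + (1/3)(4/10) = 1/3.

1/3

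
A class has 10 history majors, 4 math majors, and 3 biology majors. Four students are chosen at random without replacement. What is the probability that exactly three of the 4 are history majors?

6/17

One ordering (history majors drawn first) has probability 10/17 × 9/16 × 8/15 × 7/14 = 5040/57120 = 3/34.
There are C(4,3) = 4 such orderings, each equally likely, so P = 4 × 3/34 = 6/17.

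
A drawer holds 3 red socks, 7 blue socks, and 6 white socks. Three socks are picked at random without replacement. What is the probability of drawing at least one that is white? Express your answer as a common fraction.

P(no white) = 10/16 × 9/15 × 8/14 = 720/3360 = 3/14.
P(at least one) = 1 − 3/14 = 11/14.

11/14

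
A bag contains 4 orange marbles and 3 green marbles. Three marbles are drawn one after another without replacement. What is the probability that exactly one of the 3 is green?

18/35

One ordering (green drawn first) has probability 3/7 × 4/6 × 3/5 = 36/210 = 6/35.
There are C(3,1) = 3 such orderings, each equally likely, so P = 3 × 6/35 = 18/35.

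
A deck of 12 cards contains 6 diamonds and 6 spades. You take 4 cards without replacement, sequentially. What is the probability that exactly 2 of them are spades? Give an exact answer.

One ordering (spades drawn first) has probability 6/12 × 5/11 × 6/10 × 5/9 = 900/11880 = 5/66.
There are C(4,2) = 6 such orderings, each equally likely, so P = 6 × 5/66 = 5/11.

5/11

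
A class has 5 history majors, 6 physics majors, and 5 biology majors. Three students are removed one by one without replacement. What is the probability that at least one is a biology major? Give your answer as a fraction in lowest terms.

P(no biology majors) = 11/16 × 10/15 × 9/14 = 990/3360 = 33/112.
P(at least one) = 1 − 33/112 = 79/112.

79/112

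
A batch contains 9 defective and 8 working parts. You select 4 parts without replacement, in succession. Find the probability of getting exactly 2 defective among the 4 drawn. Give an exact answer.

One ordering (defective drawn first) has probability 9/17 × 8/16 × 8/15 × 7/14 = 4032/57120 = 6/85.
There are C(4,2) = 6 such orderings, each equally likely, so P = 6 × 6/85 = 36/85.

36/85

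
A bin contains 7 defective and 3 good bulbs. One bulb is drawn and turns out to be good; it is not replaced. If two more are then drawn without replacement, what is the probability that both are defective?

With the first bulb removed, 7 defective remain out of 9.
P = 7/9 × 6/8 = 42/72 = 7/12.

7/12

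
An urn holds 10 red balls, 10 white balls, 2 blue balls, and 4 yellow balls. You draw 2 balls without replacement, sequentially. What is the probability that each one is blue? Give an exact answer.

P = 2/26 × 1/25 = 2/650 = 1/325.

1/325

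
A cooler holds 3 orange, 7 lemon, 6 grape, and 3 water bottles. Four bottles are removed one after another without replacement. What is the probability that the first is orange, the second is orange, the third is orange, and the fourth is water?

1/5168

Each draw changes the counts, so multiply the conditional probabilities along the sequence:
P = 3/19 × 2/18 × 1/17 × 3/16 = 18/93024 = 1/5168.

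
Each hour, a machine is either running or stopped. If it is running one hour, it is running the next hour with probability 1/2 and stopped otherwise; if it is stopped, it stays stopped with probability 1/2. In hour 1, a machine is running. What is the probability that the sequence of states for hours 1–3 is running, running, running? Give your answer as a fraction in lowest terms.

1/4

Hour 1 is given. For each transition, use the conditional probability from the current state:
P(running | running) = 1/2; P(running | running) = 1/2.
P = 1/2 × 1/2 = 1/4.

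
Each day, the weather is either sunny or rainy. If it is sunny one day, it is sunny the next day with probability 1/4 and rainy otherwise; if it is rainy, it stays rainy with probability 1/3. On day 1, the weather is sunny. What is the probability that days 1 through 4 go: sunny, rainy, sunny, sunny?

Day 1 is given. For each transition, use the conditional probability from the current state:
P(rainy | sunny) = 3/4; P(sunny | rainy) = 2/3; P(sunny | sunny) = 1/4.
P = 3/4 × 2/3 × 1/4 = 6/48 = 1/8.

1/8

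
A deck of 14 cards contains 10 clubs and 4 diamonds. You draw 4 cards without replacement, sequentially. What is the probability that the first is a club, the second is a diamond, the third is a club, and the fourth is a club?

Each draw changes the counts, so multiply the conditional probabilities along the sequence:
P = 10/14 × 4/13 × 9/12 × 8/11 = 2880/24024 = 120/1001.

120/1001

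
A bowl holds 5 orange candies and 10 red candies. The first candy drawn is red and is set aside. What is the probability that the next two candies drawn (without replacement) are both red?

After the first draw, 9 of the remaining 14 candies are red.
P = 9/14 × 8/13 = 72/182 = 36/91.

36/91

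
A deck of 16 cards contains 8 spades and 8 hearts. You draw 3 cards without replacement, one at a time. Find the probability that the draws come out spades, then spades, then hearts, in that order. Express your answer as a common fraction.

2/15

Multiply the probability of each draw given the previous ones:
P = 8/16 × 7/15 × 8/14 = 448/3360 = 2/15.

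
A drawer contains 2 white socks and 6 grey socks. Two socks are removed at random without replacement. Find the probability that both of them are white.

1/28

P(every draw is white) = 2/8 × 1/7 = 2/56 = 1/28.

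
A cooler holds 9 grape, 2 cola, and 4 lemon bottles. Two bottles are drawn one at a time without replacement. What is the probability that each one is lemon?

P = 4/15 × 3/14 = 12/210 = 2/35.

2/35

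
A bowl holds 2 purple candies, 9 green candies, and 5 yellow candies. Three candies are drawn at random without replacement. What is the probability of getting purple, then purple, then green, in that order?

3/560

Each draw changes the counts, so multiply the conditional probabilities along the sequence:
P = 2/16 × 1/15 × 9/14 = 18/3360 = 3/560.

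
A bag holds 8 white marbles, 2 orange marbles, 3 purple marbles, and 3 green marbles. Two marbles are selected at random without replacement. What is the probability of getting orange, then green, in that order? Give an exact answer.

Multiply the probability of each draw given the previous ones:
P = 2/16 × 3/15 = 6/240 = 1/40.

1/40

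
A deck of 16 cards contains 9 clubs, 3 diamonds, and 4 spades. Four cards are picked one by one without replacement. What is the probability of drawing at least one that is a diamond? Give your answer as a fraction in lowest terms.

17/28

P(no diamonds) = 13/16 × 12/15 × 11/14 × 10/13 = 17160/43680 = 11/28.
P(at least one) = 1 − 11/28 = 17/28.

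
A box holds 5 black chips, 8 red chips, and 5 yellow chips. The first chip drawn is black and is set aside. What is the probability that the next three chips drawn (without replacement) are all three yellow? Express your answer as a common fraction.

After the first draw, 5 of the remaining 17 chips are yellow.
P = 5/17 × 4/16 × 3/15 = 60/4080 = 1/68.

1/68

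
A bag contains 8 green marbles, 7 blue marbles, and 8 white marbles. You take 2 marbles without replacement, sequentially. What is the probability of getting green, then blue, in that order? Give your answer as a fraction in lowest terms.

Multiply the probability of each draw given the previous ones:
P = 8/23 × 7/22 = 56/506 = 28/253.

28/253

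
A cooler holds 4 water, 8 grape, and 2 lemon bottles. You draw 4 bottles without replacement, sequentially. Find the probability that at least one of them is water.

P(no water) = 10/14 × 9/13 × 8/12 × 7/11 = 5040/24024 = 30/143.
P(at least one) = 1 − 30/143 = 113/143.

113/143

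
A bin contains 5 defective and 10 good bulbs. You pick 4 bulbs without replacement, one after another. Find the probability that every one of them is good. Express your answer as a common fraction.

P = 10/15 × 9/14 × 8/13 × 7/12 = 5040/32760 = 2/13.

2/13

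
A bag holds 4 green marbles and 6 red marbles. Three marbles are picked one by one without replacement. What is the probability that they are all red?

P(all red) = 6/10 × 5/9 × 4/8 = 120/720 = 1/6.

1/6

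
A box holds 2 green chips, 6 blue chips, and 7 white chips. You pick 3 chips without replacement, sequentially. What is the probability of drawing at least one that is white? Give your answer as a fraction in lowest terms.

P(no white) = 8/15 × 7/14 × 6/13 = 336/2730 = 8/65.
P(at least one) = 1 − 8/65 = 57/65.

57/65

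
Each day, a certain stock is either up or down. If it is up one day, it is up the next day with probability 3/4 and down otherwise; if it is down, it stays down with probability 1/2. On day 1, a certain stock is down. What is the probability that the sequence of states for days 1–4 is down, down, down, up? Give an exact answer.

Day 1 is given. For each transition, use the conditional probability from the current state:
P(down | down) = 1/2; P(down | down) = 1/2; P(up | down) = 1/2.
P = 1/2 × 1/2 × 1/2 = 1/8.

1/8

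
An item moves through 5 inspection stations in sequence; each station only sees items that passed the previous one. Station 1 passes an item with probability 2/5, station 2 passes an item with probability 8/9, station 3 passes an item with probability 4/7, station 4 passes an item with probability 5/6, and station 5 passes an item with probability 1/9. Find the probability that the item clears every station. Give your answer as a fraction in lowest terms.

The events are sequential, so multiply the conditional probabilities:
P = 2/5 × 8/9 × 4/7 × 5/6 × 1/9 = 320/17010 = 32/1701.

32/1701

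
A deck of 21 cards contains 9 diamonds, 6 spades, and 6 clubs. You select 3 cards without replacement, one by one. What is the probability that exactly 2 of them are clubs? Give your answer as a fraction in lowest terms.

45/266

One ordering (clubs drawn first) has probability 6/21 × 5/20 × 15/19 = 450/7980 = 15/266.
There are C(3,2) = 3 such orderings, each equally likely, so P = 3 × 15/266 = 45/266.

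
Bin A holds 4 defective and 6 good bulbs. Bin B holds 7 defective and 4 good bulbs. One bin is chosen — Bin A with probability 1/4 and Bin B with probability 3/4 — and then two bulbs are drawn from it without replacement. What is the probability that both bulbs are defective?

From Bin A: P(both defective) = (4/10)(3/9) = 2/15.
From Bin B: P(both defective) = (7/11)(6/10) = 21/55.
Total probability = (1/4)(2/15) + (3/4)(21/55) = 211/660.

211/660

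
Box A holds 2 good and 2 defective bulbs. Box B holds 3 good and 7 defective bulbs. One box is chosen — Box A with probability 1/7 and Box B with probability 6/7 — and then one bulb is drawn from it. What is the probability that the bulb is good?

23/70

From Box A: P(good) = 2/4.
From Box B: P(good) = 3/10.
Total probability = (1/7)(2/4) + (6/7)(3/10) = 23/70.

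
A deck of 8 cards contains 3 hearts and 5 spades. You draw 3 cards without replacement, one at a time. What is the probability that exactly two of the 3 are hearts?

15/56

One ordering (hearts drawn first) has probability 3/8 × 2/7 × 5/6 = 30/336 = 5/56.
There are C(3,2) = 3 such orderings, each equally likely, so P = 3 × 5/56 = 15/56.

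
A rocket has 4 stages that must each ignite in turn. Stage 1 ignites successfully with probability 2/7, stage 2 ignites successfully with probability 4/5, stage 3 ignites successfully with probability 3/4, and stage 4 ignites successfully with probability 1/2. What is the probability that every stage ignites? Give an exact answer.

3/35

The events are sequential, so multiply the conditional probabilities:
P = 2/7 × 4/5 × 3/4 × 1/2 = 24/280 = 3/35.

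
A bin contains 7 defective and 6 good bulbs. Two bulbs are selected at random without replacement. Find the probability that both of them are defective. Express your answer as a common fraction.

7/26

P = 7/13 × 6/12 = 42/156 = 7/26.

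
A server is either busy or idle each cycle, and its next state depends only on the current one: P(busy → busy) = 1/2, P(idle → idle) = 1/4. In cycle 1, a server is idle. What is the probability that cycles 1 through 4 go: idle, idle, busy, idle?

3/32

Cycle 1 is given. For each transition, use the conditional probability from the current state:
P(idle | idle) = 1/4; P(busy | idle) = 3/4; P(idle | busy) = 1/2.
P = 1/4 × 3/4 × 1/2 = 3/32.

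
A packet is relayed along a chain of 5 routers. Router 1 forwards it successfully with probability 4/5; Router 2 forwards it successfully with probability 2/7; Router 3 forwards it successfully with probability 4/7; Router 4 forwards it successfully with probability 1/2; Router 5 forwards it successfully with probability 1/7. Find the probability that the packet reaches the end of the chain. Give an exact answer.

The events are sequential, so multiply the conditional probabilities:
P = 4/5 × 2/7 × 4/7 × 1/2 × 1/7 = 32/3430 = 16/1715.

16/1715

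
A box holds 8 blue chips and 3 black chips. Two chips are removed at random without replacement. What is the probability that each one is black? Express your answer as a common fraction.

3/55

P(all black) = 3/11 × 2/10 = 6/110 = 3/55.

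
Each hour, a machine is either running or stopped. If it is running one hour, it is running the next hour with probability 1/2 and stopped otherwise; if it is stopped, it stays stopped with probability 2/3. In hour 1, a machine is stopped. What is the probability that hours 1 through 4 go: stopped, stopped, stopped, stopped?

8/27

Hour 1 is given. For each transition, use the conditional probability from the current state:
P(stopped | stopped) = 2/3; P(stopped | stopped) = 2/3; P(stopped | stopped) = 2/3.
P = 2/3 × 2/3 × 2/3 = 8/27.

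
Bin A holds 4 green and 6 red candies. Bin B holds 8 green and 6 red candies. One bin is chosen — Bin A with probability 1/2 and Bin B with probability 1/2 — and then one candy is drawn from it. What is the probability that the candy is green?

17/35

From Bin A: P(green) = 4/10.
From Bin B: P(green) = 8/14.
Total probability = (1/2)(4/10) + (1/2)(8/14) = 17/35.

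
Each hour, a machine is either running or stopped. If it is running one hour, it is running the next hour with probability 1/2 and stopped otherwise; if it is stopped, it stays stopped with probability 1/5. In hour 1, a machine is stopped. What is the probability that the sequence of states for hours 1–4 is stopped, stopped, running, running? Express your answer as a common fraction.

Hour 1 is given. For each transition, use the conditional probability from the current state:
P(stopped | stopped) = 1/5; P(running | stopped) = 4/5; P(running | running) = 1/2.
P = 1/5 × 4/5 × 1/2 = 4/50 = 2/25.

2/25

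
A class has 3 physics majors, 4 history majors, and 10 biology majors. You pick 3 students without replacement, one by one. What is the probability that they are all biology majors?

P(every draw is a biology major) = 10/17 × 9/16 × 8/15 = 720/4080 = 3/17.

3/17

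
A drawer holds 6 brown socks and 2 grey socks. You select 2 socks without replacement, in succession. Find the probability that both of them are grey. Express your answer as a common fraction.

P(all grey) = 2/8 × 1/7 = 2/56 = 1/28.

1/28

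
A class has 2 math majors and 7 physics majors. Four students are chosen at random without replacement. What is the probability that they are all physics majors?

5/18

P = 7/9 × 6/8 × 5/7 × 4/6 = 840/3024 = 5/18.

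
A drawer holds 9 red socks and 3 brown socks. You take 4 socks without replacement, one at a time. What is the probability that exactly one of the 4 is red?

One ordering (red drawn first) has probability 9/12 × 3/11 × 2/10 × 1/9 = 54/11880 = 1/220.
There are C(4,1) = 4 such orderings, each equally likely, so P = 4 × 1/220 = 1/55.

1/55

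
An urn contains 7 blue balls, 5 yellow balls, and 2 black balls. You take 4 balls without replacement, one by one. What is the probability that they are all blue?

5/143

P(every draw is blue) = 7/14 × 6/13 × 5/12 × 4/11 = 840/24024 = 5/143.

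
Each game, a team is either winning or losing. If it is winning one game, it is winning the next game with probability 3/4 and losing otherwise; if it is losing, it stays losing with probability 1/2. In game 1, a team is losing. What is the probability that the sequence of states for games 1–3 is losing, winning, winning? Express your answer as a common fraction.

3/8

Game 1 is given. For each transition, use the conditional probability from the current state:
P(winning | losing) = 1/2; P(winning | winning) = 3/4.
P = 1/2 × 3/4 = 3/8.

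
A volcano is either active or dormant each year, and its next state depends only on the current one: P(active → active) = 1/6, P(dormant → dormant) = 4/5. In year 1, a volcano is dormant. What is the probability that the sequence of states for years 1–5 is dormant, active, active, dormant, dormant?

Year 1 is given. For each transition, use the conditional probability from the current state:
P(active | dormant) = 1/5; P(active | active) = 1/6; P(dormant | active) = 5/6; P(dormant | dormant) = 4/5.
P = 1/5 × 1/6 × 5/6 × 4/5 = 20/900 = 1/45.

1/45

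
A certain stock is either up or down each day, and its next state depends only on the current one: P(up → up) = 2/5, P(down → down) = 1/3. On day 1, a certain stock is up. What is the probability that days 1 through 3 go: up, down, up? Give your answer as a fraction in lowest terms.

Day 1 is given. For each transition, use the conditional probability from the current state:
P(down | up) = 3/5; P(up | down) = 2/3.
P = 3/5 × 2/3 = 6/15 = 2/5.

2/5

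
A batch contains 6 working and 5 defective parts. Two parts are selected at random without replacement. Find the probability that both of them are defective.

P(every draw is defective) = 5/11 × 4/10 = 20/110 = 2/11.

2/11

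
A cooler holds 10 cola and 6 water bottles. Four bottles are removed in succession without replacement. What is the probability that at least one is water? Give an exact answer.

P(no water) = 10/16 × 9/15 × 8/14 × 7/13 = 5040/43680 = 3/26.
P(at least one) = 1 − 3/26 = 23/26.

23/26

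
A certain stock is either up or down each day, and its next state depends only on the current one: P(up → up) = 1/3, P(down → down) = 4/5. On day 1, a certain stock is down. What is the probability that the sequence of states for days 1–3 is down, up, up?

Day 1 is given. For each transition, use the conditional probability from the current state:
P(up | down) = 1/5; P(up | up) = 1/3.
P = 1/5 × 1/3 = 1/15.

1/15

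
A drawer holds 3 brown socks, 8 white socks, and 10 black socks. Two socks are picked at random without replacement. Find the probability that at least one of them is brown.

19/70

P(no brown) = 18/21 × 17/20 = 306/420 = 51/70.
P(at least one) = 1 − 51/70 = 19/70.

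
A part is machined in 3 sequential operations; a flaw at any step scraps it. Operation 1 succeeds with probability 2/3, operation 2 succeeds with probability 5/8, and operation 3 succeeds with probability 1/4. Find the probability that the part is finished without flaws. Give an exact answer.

Multiplying along the chain,
P = 2/3 × 5/8 × 1/4 = 10/96 = 5/48.

5/48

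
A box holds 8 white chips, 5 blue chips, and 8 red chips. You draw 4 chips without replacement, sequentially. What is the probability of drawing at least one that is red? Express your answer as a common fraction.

1054/1197

P(no red) = 13/21 × 12/20 × 11/19 × 10/18 = 17160/143640 = 143/1197.
P(at least one) = 1 − 143/1197 = 1054/1197.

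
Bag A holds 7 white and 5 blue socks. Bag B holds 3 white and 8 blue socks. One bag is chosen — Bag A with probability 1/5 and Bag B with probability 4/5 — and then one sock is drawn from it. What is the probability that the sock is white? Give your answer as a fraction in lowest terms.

From Bag A: P(white) = 7/12.
From Bag B: P(white) = 3/11.
Total probability = (1/5)(7/12) + (4/5)(3/11) = 221/660.

221/660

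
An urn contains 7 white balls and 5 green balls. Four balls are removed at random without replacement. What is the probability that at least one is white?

P(no white) = 5/12 × 4/11 × 3/10 × 2/9 = 120/11880 = 1/99.
P(at least one) = 1 − 1/99 = 98/99.

98/99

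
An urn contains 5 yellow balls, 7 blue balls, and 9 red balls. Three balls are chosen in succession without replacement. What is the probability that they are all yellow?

P(every draw is yellow) = 5/21 × 4/20 × 3/19 = 60/7980 = 1/133.

1/133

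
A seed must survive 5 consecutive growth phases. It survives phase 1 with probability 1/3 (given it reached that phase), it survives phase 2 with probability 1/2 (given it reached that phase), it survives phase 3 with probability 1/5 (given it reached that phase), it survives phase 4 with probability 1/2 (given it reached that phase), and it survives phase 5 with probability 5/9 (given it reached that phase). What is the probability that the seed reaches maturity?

1/108

Each stage is reached only if all earlier stages succeed, so
P = 1/3 × 1/2 × 1/5 × 1/2 × 5/9 = 5/540 = 1/108.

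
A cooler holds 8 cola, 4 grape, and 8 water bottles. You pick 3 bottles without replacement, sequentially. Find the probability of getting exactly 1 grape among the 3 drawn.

One ordering (grape drawn first) has probability 4/20 × 16/19 × 15/18 = 960/6840 = 8/57.
There are C(3,1) = 3 such orderings, each equally likely, so P = 3 × 8/57 = 8/19.

8/19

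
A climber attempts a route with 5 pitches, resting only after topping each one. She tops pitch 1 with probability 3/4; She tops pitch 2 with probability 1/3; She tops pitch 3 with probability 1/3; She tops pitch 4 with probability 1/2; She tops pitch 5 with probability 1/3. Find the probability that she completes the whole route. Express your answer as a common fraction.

Multiplying along the chain,
P = 3/4 × 1/3 × 1/3 × 1/2 × 1/3 = 3/216 = 1/72.

1/72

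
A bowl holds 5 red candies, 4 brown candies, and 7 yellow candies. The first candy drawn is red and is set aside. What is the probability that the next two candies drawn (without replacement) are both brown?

After the first draw, 4 of the remaining 15 candies are brown.
P = 4/15 × 3/14 = 12/210 = 2/35.

2/35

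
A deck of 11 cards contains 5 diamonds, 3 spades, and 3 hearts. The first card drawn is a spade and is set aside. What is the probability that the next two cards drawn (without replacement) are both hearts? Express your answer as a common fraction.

1/15

With the first card removed, 3 hearts remain out of 10.
P = 3/10 × 2/9 = 6/90 = 1/15.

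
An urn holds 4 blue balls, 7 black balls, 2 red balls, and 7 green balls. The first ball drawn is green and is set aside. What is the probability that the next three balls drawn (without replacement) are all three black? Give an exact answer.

After the first draw, 7 of the remaining 19 balls are black.
P = 7/19 × 6/18 × 5/17 = 210/5814 = 35/969.

35/969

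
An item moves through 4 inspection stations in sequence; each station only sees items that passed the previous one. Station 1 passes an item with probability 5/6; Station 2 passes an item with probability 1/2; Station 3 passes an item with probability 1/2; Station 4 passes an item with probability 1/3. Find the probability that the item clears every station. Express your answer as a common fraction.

5/72

Multiplying along the chain,
P = 5/6 × 1/2 × 1/2 × 1/3 = 5/72.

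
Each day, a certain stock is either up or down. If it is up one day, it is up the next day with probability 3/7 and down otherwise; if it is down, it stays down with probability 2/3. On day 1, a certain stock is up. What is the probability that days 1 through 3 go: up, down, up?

Day 1 is given. For each transition, use the conditional probability from the current state:
P(down | up) = 4/7; P(up | down) = 1/3.
P = 4/7 × 1/3 = 4/21.

4/21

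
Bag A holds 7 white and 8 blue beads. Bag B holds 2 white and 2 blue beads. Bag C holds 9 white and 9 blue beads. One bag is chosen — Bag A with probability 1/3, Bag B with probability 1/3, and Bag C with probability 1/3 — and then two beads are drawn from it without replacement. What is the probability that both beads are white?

From Bag A: P(both white) = (7/15)(6/14) = 1/5.
From Bag B: P(both white) = (2/4)(1/3) = 1/6.
From Bag C: P(both white) = (9/18)(8/17) = 4/17.
Total probability = (1/3)(1/5) + (1/3)(1/6) + (1/3)(4/17) = 307/1530.

307/1530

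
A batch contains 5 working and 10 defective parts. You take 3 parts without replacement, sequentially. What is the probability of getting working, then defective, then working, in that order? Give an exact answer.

Multiply the probability of each draw given the previous ones:
P = 5/15 × 10/14 × 4/13 = 200/2730 = 20/273.

20/273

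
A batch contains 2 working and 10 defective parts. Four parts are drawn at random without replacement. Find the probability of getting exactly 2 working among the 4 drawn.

1/11

One ordering (working drawn first) has probability 2/12 × 1/11 × 10/10 × 9/9 = 180/11880 = 1/66.
There are C(4,2) = 6 such orderings, each equally likely, so P = 6 × 1/66 = 1/11.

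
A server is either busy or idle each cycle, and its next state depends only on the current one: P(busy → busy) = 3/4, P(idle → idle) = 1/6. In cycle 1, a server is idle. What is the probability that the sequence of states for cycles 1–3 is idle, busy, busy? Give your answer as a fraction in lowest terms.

Cycle 1 is given. For each transition, use the conditional probability from the current state:
P(busy | idle) = 5/6; P(busy | busy) = 3/4.
P = 5/6 × 3/4 = 15/24 = 5/8.

5/8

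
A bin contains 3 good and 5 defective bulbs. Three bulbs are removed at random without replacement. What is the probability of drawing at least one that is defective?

55/56

P(no defective) = 3/8 × 2/7 × 1/6 = 6/336 = 1/56.
P(at least one) = 1 − 1/56 = 55/56.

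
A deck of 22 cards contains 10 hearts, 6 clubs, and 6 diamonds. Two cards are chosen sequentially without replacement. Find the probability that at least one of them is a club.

P(no clubs) = 16/22 × 15/21 = 240/462 = 40/77.
P(at least one) = 1 − 40/77 = 37/77.

37/77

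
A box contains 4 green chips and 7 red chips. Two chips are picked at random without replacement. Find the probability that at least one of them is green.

P(no green) = 7/11 × 6/10 = 42/110 = 21/55.
P(at least one) = 1 − 21/55 = 34/55.

34/55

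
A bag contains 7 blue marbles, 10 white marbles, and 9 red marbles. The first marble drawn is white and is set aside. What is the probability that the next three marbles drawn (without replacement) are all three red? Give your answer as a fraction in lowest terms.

With the first marble removed, 9 red remain out of 25.
P = 9/25 × 8/24 × 7/23 = 504/13800 = 21/575.

21/575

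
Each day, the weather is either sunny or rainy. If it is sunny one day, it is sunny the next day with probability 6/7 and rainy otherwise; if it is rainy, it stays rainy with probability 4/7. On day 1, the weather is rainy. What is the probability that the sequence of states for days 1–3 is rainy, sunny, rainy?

Day 1 is given. For each transition, use the conditional probability from the current state:
P(sunny | rainy) = 3/7; P(rainy | sunny) = 1/7.
P = 3/7 × 1/7 = 3/49.

3/49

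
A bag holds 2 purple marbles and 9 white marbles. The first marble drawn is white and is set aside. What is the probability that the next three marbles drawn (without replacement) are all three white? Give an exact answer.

After the first draw, 8 of the remaining 10 marbles are white.
P = 8/10 × 7/9 × 6/8 = 336/720 = 7/15.

7/15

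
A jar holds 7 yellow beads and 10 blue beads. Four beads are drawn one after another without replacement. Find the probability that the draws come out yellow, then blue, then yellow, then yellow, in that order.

Each draw changes the counts, so multiply the conditional probabilities along the sequence:
P = 7/17 × 10/16 × 6/15 × 5/14 = 2100/57120 = 5/136.

5/136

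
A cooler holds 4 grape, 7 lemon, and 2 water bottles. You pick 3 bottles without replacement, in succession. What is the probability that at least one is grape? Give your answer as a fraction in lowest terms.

P(no grape) = 9/13 × 8/12 × 7/11 = 504/1716 = 42/143.
P(at least one) = 1 − 42/143 = 101/143.

101/143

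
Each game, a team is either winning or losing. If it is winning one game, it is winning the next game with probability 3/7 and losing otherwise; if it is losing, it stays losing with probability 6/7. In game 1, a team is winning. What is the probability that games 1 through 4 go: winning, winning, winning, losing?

Game 1 is given. For each transition, use the conditional probability from the current state:
P(winning | winning) = 3/7; P(winning | winning) = 3/7; P(losing | winning) = 4/7.
P = 3/7 × 3/7 × 4/7 = 36/343.

36/343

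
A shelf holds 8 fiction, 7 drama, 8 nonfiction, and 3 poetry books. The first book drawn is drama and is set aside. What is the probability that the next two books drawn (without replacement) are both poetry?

After the first draw, 3 of the remaining 25 books are poetry.
P = 3/25 × 2/24 = 6/600 = 1/100.

1/100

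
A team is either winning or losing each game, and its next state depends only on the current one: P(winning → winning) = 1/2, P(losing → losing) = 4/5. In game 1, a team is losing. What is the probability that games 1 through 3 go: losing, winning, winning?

Game 1 is given. For each transition, use the conditional probability from the current state:
P(winning | losing) = 1/5; P(winning | winning) = 1/2.
P = 1/5 × 1/2 = 1/10.

1/10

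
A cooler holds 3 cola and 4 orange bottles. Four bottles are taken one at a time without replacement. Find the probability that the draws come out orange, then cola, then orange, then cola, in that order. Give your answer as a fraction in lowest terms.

Each draw changes the counts, so multiply the conditional probabilities along the sequence:
P = 4/7 × 3/6 × 3/5 × 2/4 = 72/840 = 3/35.

3/35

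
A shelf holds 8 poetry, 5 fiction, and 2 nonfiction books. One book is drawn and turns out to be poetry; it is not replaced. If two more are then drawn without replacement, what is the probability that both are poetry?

3/13

After the first draw, 7 of the remaining 14 books are poetry.
P = 7/14 × 6/13 = 42/182 = 3/13.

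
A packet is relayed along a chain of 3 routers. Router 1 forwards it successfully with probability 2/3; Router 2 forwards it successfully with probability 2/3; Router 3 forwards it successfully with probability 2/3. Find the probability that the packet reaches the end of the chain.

The events are sequential, so multiply the conditional probabilities:
P = 2/3 × 2/3 × 2/3 = 8/27.

8/27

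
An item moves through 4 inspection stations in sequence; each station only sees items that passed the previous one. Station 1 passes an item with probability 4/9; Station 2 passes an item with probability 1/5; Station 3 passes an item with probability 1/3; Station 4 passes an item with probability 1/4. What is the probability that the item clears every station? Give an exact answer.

1/135

The events are sequential, so multiply the conditional probabilities:
P = 4/9 × 1/5 × 1/3 × 1/4 = 4/540 = 1/135.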